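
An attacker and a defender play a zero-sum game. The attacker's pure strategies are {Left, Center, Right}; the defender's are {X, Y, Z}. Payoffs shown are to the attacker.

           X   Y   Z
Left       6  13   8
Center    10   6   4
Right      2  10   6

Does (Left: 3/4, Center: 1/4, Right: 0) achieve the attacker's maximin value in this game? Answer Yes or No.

Against X this mix gives (3/4)·6 + (1/4)·10 = 7.
Against Y this mix gives (3/4)·13 + (1/4)·6 = 45/4.
Against Z this mix gives (3/4)·8 + (1/4)·4 = 7.
All of the defender's active replies (X, Z) yield 7, and no column does worse for the attacker. The mix makes the defender indifferent and guarantees 7, so it is optimal.

Yes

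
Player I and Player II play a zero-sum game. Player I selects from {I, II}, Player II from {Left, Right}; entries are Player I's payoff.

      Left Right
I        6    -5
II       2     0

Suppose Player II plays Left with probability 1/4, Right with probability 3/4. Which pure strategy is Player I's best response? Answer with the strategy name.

II

Expected payoff of I: (1/4)·6 + (3/4)·(-5) = -9/4.
Expected payoff of II: (1/4)·2 + (3/4)·0 = 1/2.
The largest is 1/2, so Player I's best response is II.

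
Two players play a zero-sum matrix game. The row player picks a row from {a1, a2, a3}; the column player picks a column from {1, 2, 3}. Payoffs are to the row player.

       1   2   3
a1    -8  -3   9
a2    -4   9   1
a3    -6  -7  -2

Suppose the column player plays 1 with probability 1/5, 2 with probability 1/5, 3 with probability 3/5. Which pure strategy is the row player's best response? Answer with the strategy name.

Expected payoff of a1: (1/5)·(-8) + (1/5)·(-3) + (3/5)·9 = 16/5.
Expected payoff of a2: (1/5)·(-4) + (1/5)·9 + (3/5)·1 = 8/5.
Expected payoff of a3: (1/5)·(-6) + (1/5)·(-7) + (3/5)·(-2) = -19/5.
The largest is 16/5, so the row player's best response is a1.

a1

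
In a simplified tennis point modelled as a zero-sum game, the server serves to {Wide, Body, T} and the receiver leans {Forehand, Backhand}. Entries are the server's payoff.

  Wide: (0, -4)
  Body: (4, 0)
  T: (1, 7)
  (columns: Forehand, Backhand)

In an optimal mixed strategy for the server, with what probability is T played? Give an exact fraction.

2/5

Row minima: Wide → -4, Body → 0, T → 1; maximin = 1.
Column maxima: Forehand → 4, Backhand → 7; minimax = 4.
1 ≠ 4, so there is no saddle point; optimal play is mixed.
Wide is strictly dominated by Body, so the server never plays it.
On the remaining 2×2 (Body, T vs Forehand, Backhand):
Let the server play Body with probability p. Expected payoff against Forehand: 4p + 1(1−p) = 3p + 1; against Backhand: 0p + 7(1−p) = −7p + 7.
Setting these equal: 3p + 1 = −7p + 7 ⇒ 10p = 6 ⇒ p = 3/5, and the value is (3)·(3/5) + 1 = 14/5.
For the receiver: with q = P(Forehand), equating Body's and T's payoffs gives 4q = −6q + 7 ⇒ q = 7/10.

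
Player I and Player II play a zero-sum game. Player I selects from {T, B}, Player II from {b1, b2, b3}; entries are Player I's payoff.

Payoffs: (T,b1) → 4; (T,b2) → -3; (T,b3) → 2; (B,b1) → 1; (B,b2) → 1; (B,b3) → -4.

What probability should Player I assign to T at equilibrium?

Row minima: T → -3, B → -4; maximin = -3.
Column maxima: b1 → 4, b2 → 1, b3 → 2; minimax = 1.
-3 ≠ 1, so there is no saddle point; optimal play is mixed.
b1 is strictly dominated by b3 (it gives Player I strictly more in every row), so Player II never plays it.
On the remaining 2×2 (T, B vs b2, b3):
Let Player I play T with probability p. Expected payoff against b2: (-3)p + 1(1−p) = −4p + 1; against b3: 2p + (-4)(1−p) = 6p − 4.
Setting these equal: −4p + 1 = 6p − 4 ⇒ −10p = -5 ⇒ p = 1/2, and the value is (-4)·(1/2) + 1 = -1.
For Player II: with q = P(b2), equating T's and B's payoffs gives −5q + 2 = 5q − 4 ⇒ q = 3/5.

1/2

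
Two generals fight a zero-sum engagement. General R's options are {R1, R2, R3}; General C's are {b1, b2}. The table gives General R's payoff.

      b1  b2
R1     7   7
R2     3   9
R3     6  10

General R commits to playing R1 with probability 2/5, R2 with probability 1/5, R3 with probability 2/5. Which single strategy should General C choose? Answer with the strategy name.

b1

If General C plays b1, General R's expected payoff is (2/5)·7 + (1/5)·3 + (2/5)·6 = 29/5.
If General C plays b2, General R's expected payoff is (2/5)·7 + (1/5)·9 + (2/5)·10 = 43/5.
General C minimizes General R's payoff; the smallest is 29/5, so the best response is b1.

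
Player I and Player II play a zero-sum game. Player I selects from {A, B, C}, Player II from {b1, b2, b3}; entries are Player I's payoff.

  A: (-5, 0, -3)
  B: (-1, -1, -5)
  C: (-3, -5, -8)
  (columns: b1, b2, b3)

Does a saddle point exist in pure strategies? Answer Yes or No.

Row minima: A → -5, B → -5, C → -8; maximin = -5.
Column maxima: b1 → -1, b2 → 0, b3 → -3; minimax = -3.
-5 ≠ -3, so no pure-strategy equilibrium exists.

No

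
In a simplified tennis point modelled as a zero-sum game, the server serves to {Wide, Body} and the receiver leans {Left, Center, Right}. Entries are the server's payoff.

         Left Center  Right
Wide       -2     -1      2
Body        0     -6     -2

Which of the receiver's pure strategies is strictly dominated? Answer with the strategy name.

Right

Center holds the server's payoff strictly below Right in every row: -1 < 2, -6 < -2.
So Right is strictly dominated for the receiver.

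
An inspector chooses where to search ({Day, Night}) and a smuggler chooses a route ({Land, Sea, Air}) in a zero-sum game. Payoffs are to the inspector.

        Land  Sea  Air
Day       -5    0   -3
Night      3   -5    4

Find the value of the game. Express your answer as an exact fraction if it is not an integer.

Row minima: Day → -5, Night → -5; maximin = -5.
Column maxima: Land → 3, Sea → 0, Air → 4; minimax = 0.
-5 ≠ 0, so there is no saddle point; optimal play is mixed.
Air is strictly dominated by Land (it gives the inspector strictly more in every row), so the smuggler never plays it.
On the remaining 2×2 (Day, Night vs Land, Sea):
Let the inspector play Day with probability p. Expected payoff against Land: (-5)p + 3(1−p) = −8p + 3; against Sea: 0p + (-5)(1−p) = 5p − 5.
Setting these equal: −8p + 3 = 5p − 5 ⇒ −13p = -8 ⇒ p = 8/13, and the value is (-8)·(8/13) + 3 = -25/13.
For the smuggler: with q = P(Land), equating Day's and Night's payoffs gives −5q = 8q − 5 ⇒ q = 5/13.

-25/13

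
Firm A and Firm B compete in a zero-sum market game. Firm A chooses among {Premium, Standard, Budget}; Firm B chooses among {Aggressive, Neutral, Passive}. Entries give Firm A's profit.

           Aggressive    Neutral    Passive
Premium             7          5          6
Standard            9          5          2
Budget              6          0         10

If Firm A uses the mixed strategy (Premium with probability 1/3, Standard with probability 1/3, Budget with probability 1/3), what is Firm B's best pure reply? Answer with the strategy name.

If Firm B plays Aggressive, Firm A's expected payoff is (1/3)·7 + (1/3)·9 + (1/3)·6 = 22/3.
If Firm B plays Neutral, Firm A's expected payoff is (1/3)·5 + (1/3)·5 + (1/3)·0 = 10/3.
If Firm B plays Passive, Firm A's expected payoff is (1/3)·6 + (1/3)·2 + (1/3)·10 = 6.
Firm B minimizes Firm A's payoff; the smallest is 10/3, so the best response is Neutral.

Neutral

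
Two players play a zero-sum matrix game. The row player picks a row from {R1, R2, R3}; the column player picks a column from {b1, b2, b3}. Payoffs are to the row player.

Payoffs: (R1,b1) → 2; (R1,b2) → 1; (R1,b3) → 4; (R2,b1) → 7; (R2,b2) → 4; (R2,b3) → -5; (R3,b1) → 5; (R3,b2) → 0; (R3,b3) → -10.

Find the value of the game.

7/4

Row minima: R1 → 1, R2 → -5, R3 → -10; maximin = 1.
Column maxima: b1 → 7, b2 → 4, b3 → 4; minimax = 4.
1 ≠ 4, so there is no saddle point; optimal play is mixed.
R3 is strictly dominated by R2, so the row player never plays it.
b1 is strictly dominated by b2 (it gives the row player strictly more in every row), so the column player never plays it.
On the remaining 2×2 (R1, R2 vs b2, b3):
Let the row player play R1 with probability p. Expected payoff against b2: 1p + 4(1−p) = −3p + 4; against b3: 4p + (-5)(1−p) = 9p − 5.
Setting these equal: −3p + 4 = 9p − 5 ⇒ −12p = -9 ⇒ p = 3/4, and the value is (-3)·(3/4) + 4 = 7/4.
For the column player: with q = P(b2), equating R1's and R2's payoffs gives −3q + 4 = 9q − 5 ⇒ q = 3/4.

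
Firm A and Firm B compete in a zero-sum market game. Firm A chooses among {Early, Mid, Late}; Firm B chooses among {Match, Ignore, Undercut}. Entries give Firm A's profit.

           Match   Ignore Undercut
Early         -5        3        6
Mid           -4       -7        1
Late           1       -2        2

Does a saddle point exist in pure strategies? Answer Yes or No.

Row minima: Early → -5, Mid → -7, Late → -2; maximin = -2.
Column maxima: Match → 1, Ignore → 3, Undercut → 6; minimax = 1.
-2 ≠ 1, so no pure-strategy equilibrium exists.

No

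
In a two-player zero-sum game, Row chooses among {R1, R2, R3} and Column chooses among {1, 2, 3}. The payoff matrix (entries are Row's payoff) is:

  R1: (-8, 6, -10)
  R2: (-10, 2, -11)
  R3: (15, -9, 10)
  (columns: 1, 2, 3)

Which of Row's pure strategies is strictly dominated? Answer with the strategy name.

R1 gives a strictly higher payoff than R2 against every column: -8 > -10, 6 > 2, -10 > -11.
So R2 is strictly dominated and Row never plays it.

R2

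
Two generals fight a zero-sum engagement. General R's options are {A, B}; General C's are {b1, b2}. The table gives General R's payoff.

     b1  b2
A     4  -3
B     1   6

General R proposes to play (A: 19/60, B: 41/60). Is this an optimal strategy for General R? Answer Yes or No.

Against b1 this mix gives (19/60)·4 + (41/60)·1 = 39/20.
Against b2 this mix gives (19/60)·(-3) + (41/60)·6 = 63/20.
General C will play b1, holding General R to 39/20. Shifting weight toward the row that does better against b1 would raise this floor (the equalizing mix achieves 9/4 against both b1 and b2), so the proposed strategy is not optimal.

No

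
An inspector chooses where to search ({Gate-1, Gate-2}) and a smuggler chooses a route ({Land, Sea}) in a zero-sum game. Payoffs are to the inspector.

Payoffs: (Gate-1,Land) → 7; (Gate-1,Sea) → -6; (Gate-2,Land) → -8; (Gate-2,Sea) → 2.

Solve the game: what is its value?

-34/23

Row minima: Gate-1 → -6, Gate-2 → -8; maximin = -6.
Column maxima: Land → 7, Sea → 2; minimax = 2.
-6 ≠ 2, so there is no saddle point; optimal play is mixed.
Let the inspector play Gate-1 with probability p. Expected payoff against Land: 7p + (-8)(1−p) = 15p − 8; against Sea: (-6)p + 2(1−p) = −8p + 2.
Setting these equal: 15p − 8 = −8p + 2 ⇒ 23p = 10 ⇒ p = 10/23, and the value is (15)·(10/23) − 8 = -34/23.
For the smuggler: with q = P(Land), equating Gate-1's and Gate-2's payoffs gives 13q − 6 = −10q + 2 ⇒ q = 8/23.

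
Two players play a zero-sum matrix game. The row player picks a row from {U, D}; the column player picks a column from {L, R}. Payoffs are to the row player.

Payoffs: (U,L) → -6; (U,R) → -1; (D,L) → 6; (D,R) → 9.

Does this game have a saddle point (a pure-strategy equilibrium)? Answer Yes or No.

Row minima: U → -6, D → 6; maximin = 6.
Column maxima: L → 6, R → 9; minimax = 6.
maximin = minimax = 6, so a saddle point exists.

Yes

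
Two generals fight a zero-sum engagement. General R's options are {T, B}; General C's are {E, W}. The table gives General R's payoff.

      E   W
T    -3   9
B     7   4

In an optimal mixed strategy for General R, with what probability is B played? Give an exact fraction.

Row minima: T → -3, B → 4; maximin = 4.
Column maxima: E → 7, W → 9; minimax = 7.
4 ≠ 7, so there is no saddle point; optimal play is mixed.
Let General R play T with probability p. Expected payoff against E: (-3)p + 7(1−p) = −10p + 7; against W: 9p + 4(1−p) = 5p + 4.
Setting these equal: −10p + 7 = 5p + 4 ⇒ −15p = -3 ⇒ p = 1/5, and the value is (-10)·(1/5) + 7 = 5.
For General C: with q = P(E), equating T's and B's payoffs gives −12q + 9 = 3q + 4 ⇒ q = 1/3.

4/5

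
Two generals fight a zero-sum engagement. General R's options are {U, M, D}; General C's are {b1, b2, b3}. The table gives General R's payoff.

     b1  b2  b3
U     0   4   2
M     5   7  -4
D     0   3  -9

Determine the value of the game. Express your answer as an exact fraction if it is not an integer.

10/11

Row minima: U → 0, M → -4, D → -9; maximin = 0.
Column maxima: b1 → 5, b2 → 7, b3 → 2; minimax = 2.
0 ≠ 2, so there is no saddle point; optimal play is mixed.
D is strictly dominated by M, so General R never plays it.
b2 is strictly dominated by b1 (it gives General R strictly more in every row), so General C never plays it.
On the remaining 2×2 (U, M vs b1, b3):
Let General R play U with probability p. Expected payoff against b1: 0p + 5(1−p) = −5p + 5; against b3: 2p + (-4)(1−p) = 6p − 4.
Setting these equal: −5p + 5 = 6p − 4 ⇒ −11p = -9 ⇒ p = 9/11, and the value is (-5)·(9/11) + 5 = 10/11.
For General C: with q = P(b1), equating U's and M's payoffs gives −2q + 2 = 9q − 4 ⇒ q = 6/11.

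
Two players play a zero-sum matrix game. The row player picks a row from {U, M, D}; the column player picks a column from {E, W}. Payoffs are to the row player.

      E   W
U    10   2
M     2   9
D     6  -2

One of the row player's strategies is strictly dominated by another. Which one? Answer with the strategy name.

U gives a strictly higher payoff than D against every column: 10 > 6, 2 > -2.
So D is strictly dominated and the row player never plays it.

D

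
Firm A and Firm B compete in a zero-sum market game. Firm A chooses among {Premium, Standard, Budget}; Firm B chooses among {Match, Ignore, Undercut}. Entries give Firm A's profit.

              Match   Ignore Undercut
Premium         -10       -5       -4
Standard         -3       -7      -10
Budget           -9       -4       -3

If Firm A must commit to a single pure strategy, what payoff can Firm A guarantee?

Row minima: Premium → -10, Standard → -10, Budget → -9.
The best of these is -9.

-9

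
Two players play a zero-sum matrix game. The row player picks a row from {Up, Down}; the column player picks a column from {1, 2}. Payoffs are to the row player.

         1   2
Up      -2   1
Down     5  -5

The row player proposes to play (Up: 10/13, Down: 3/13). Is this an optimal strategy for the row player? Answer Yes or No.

Against 1 this mix gives (10/13)·(-2) + (3/13)·5 = -5/13.
Against 2 this mix gives (10/13)·1 + (3/13)·(-5) = -5/13.
All of the column player's active replies (1, 2) yield -5/13, and no column does worse for the row player. The mix makes the column player indifferent and guarantees -5/13, so it is optimal.

Yes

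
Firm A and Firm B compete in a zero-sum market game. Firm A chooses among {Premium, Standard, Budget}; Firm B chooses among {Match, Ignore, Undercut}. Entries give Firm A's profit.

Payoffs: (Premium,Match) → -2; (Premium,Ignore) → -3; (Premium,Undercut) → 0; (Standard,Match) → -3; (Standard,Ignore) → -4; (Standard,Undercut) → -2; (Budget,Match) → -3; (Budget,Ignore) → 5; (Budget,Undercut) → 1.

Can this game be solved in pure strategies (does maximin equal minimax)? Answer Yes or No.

No

Row minima: Premium → -3, Standard → -4, Budget → -3; maximin = -3.
Column maxima: Match → -2, Ignore → 5, Undercut → 1; minimax = -2.
-3 ≠ -2, so no pure-strategy equilibrium exists.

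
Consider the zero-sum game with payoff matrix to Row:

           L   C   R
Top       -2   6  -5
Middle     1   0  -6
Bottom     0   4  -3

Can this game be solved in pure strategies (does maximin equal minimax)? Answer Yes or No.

Yes

Row minima: Top → -5, Middle → -6, Bottom → -3; maximin = -3.
Column maxima: L → 1, C → 6, R → -3; minimax = -3.
maximin = minimax = -3, so a saddle point exists.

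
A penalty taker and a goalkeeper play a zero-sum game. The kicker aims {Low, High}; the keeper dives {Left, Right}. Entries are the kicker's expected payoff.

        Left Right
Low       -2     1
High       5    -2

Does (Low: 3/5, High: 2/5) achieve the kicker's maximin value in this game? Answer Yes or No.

No

Against Left this mix gives (3/5)·(-2) + (2/5)·5 = 4/5.
Against Right this mix gives (3/5)·1 + (2/5)·(-2) = -1/5.
The keeper will play Right, holding the kicker to -1/5. Shifting weight toward the row that does better against Right would raise this floor (the equalizing mix achieves 1/10 against both Right and Left), so the proposed strategy is not optimal.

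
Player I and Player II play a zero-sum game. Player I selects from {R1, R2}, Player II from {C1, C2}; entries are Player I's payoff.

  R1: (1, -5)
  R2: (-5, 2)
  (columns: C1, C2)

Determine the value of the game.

Row minima: R1 → -5, R2 → -5; maximin = -5.
Column maxima: C1 → 1, C2 → 2; minimax = 1.
-5 ≠ 1, so there is no saddle point; optimal play is mixed.
Let Player I play R1 with probability p. Expected payoff against C1: 1p + (-5)(1−p) = 6p − 5; against C2: (-5)p + 2(1−p) = −7p + 2.
Setting these equal: 6p − 5 = −7p + 2 ⇒ 13p = 7 ⇒ p = 7/13, and the value is (6)·(7/13) − 5 = -23/13.
For Player II: with q = P(C1), equating R1's and R2's payoffs gives 6q − 5 = −7q + 2 ⇒ q = 7/13.

-23/13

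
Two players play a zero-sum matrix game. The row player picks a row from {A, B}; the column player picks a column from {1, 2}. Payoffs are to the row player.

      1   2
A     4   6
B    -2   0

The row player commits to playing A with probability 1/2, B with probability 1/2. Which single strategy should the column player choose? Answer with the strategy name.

1

If the column player plays 1, the row player's expected payoff is (1/2)·4 + (1/2)·(-2) = 1.
If the column player plays 2, the row player's expected payoff is (1/2)·6 + (1/2)·0 = 3.
The column player minimizes the row player's payoff; the smallest is 1, so the best response is 1.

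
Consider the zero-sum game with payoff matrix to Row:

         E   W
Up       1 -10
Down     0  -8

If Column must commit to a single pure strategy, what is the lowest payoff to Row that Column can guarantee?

Column maxima: E → 1, W → -8.
The smallest of these is -8.

-8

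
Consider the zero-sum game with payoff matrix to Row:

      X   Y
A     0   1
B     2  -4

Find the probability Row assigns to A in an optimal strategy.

6/7

Row minima: A → 0, B → -4; maximin = 0.
Column maxima: X → 2, Y → 1; minimax = 1.
0 ≠ 1, so there is no saddle point; optimal play is mixed.
Let Row play A with probability p. Expected payoff against X: 0p + 2(1−p) = −2p + 2; against Y: 1p + (-4)(1−p) = 5p − 4.
Setting these equal: −2p + 2 = 5p − 4 ⇒ −7p = -6 ⇒ p = 6/7, and the value is (-2)·(6/7) + 2 = 2/7.
For Column: with q = P(X), equating A's and B's payoffs gives −q + 1 = 6q − 4 ⇒ q = 5/7.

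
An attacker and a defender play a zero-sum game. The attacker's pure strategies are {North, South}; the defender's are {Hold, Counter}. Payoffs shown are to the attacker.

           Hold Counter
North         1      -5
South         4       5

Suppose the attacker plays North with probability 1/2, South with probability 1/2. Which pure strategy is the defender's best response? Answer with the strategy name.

If the defender plays Hold, the attacker's expected payoff is (1/2)·1 + (1/2)·4 = 5/2.
If the defender plays Counter, the attacker's expected payoff is (1/2)·(-5) + (1/2)·5 = 0.
The defender minimizes the attacker's payoff; the smallest is 0, so the best response is Counter.

Counter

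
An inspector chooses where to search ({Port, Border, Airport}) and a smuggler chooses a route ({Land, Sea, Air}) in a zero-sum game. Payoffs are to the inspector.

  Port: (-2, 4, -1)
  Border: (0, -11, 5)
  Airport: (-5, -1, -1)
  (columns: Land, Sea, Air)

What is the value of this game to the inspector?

-22/17

Row minima: Port → -2, Border → -11, Airport → -5; maximin = -2.
Column maxima: Land → 0, Sea → 4, Air → 5; minimax = 0.
-2 ≠ 0, so there is no saddle point; optimal play is mixed.
Air is strictly dominated by Land (it gives the inspector strictly more in every row), so the smuggler never plays it.
With Air eliminated, Airport is strictly dominated by Port (Port gives the inspector strictly more in every remaining column), so the inspector never plays it.
On the remaining 2×2 (Port, Border vs Land, Sea):
Let the inspector play Port with probability p. Expected payoff against Land: (-2)p + 0(1−p) = −2p; against Sea: 4p + (-11)(1−p) = 15p − 11.
Setting these equal: −2p = 15p − 11 ⇒ −17p = -11 ⇒ p = 11/17, and the value is (-2)·(11/17) = -22/17.
For the smuggler: with q = P(Land), equating Port's and Border's payoffs gives −6q + 4 = 11q − 11 ⇒ q = 15/17.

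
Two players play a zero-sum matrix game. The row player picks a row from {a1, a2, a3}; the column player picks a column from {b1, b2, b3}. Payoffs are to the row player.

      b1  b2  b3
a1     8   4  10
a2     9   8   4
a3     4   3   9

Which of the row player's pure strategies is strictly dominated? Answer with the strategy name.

a1 gives a strictly higher payoff than a3 against every column: 8 > 4, 4 > 3, 10 > 9.
So a3 is strictly dominated and the row player never plays it.

a3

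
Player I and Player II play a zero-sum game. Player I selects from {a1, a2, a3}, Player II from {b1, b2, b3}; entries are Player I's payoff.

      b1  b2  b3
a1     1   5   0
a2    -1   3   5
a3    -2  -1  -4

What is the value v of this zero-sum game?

5/7

Row minima: a1 → 0, a2 → -1, a3 → -4; maximin = 0.
Column maxima: b1 → 1, b2 → 5, b3 → 5; minimax = 1.
0 ≠ 1, so there is no saddle point; optimal play is mixed.
a3 is strictly dominated by a1, so Player I never plays it.
b2 is strictly dominated by b1 (it gives Player I strictly more in every row), so Player II never plays it.
On the remaining 2×2 (a1, a2 vs b1, b3):
Let Player I play a1 with probability p. Expected payoff against b1: 1p + (-1)(1−p) = 2p − 1; against b3: 0p + 5(1−p) = −5p + 5.
Setting these equal: 2p − 1 = −5p + 5 ⇒ 7p = 6 ⇒ p = 6/7, and the value is (2)·(6/7) − 1 = 5/7.
For Player II: with q = P(b1), equating a1's and a2's payoffs gives q = −6q + 5 ⇒ q = 5/7.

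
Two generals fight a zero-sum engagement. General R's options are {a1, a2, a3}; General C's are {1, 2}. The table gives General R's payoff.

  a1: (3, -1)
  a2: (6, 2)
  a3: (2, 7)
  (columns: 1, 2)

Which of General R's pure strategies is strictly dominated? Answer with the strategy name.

a1

a2 gives a strictly higher payoff than a1 against every column: 6 > 3, 2 > -1.
So a1 is strictly dominated and General R never plays it.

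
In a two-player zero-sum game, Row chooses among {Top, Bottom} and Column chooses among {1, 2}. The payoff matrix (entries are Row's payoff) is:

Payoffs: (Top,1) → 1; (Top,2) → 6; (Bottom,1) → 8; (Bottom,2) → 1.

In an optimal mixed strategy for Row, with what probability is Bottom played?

Row minima: Top → 1, Bottom → 1; maximin = 1.
Column maxima: 1 → 8, 2 → 6; minimax = 6.
1 ≠ 6, so there is no saddle point; optimal play is mixed.
Let Row play Top with probability p. Expected payoff against 1: 1p + 8(1−p) = −7p + 8; against 2: 6p + 1(1−p) = 5p + 1.
Setting these equal: −7p + 8 = 5p + 1 ⇒ −12p = -7 ⇒ p = 7/12, and the value is (-7)·(7/12) + 8 = 47/12.
For Column: with q = P(1), equating Top's and Bottom's payoffs gives −5q + 6 = 7q + 1 ⇒ q = 5/12.

5/12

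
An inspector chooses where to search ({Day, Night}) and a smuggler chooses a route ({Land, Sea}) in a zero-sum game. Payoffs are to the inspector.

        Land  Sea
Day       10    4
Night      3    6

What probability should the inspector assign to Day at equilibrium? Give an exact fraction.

1/3

Row minima: Day → 4, Night → 3; maximin = 4.
Column maxima: Land → 10, Sea → 6; minimax = 6.
4 ≠ 6, so there is no saddle point; optimal play is mixed.
Let the inspector play Day with probability p. Expected payoff against Land: 10p + 3(1−p) = 7p + 3; against Sea: 4p + 6(1−p) = −2p + 6.
Setting these equal: 7p + 3 = −2p + 6 ⇒ 9p = 3 ⇒ p = 1/3, and the value is (7)·(1/3) + 3 = 16/3.
For the smuggler: with q = P(Land), equating Day's and Night's payoffs gives 6q + 4 = −3q + 6 ⇒ q = 2/9.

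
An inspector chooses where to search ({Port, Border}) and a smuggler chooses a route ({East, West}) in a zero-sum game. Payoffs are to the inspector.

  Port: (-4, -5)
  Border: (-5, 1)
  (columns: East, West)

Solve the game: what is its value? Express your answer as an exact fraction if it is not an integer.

-29/7

Row minima: Port → -5, Border → -5; maximin = -5.
Column maxima: East → -4, West → 1; minimax = -4.
-5 ≠ -4, so there is no saddle point; optimal play is mixed.
Let the inspector play Port with probability p. Expected payoff against East: (-4)p + (-5)(1−p) = p − 5; against West: (-5)p + 1(1−p) = −6p + 1.
Setting these equal: p − 5 = −6p + 1 ⇒ 7p = 6 ⇒ p = 6/7, and the value is (1)·(6/7) − 5 = -29/7.
For the smuggler: with q = P(East), equating Port's and Border's payoffs gives q − 5 = −6q + 1 ⇒ q = 6/7.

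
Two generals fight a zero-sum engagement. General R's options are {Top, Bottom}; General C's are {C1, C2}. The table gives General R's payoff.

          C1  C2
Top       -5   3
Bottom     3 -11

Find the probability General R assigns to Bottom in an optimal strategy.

4/11

Row minima: Top → -5, Bottom → -11; maximin = -5.
Column maxima: C1 → 3, C2 → 3; minimax = 3.
-5 ≠ 3, so there is no saddle point; optimal play is mixed.
Let General R play Top with probability p. Expected payoff against C1: (-5)p + 3(1−p) = −8p + 3; against C2: 3p + (-11)(1−p) = 14p − 11.
Setting these equal: −8p + 3 = 14p − 11 ⇒ −22p = -14 ⇒ p = 7/11, and the value is (-8)·(7/11) + 3 = -23/11.
For General C: with q = P(C1), equating Top's and Bottom's payoffs gives −8q + 3 = 14q − 11 ⇒ q = 7/11.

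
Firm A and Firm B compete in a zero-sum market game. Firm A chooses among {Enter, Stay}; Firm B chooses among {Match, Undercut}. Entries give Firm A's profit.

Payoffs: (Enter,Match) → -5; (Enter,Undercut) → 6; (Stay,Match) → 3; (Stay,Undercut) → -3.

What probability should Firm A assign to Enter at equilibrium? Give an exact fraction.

Row minima: Enter → -5, Stay → -3; maximin = -3.
Column maxima: Match → 3, Undercut → 6; minimax = 3.
-3 ≠ 3, so there is no saddle point; optimal play is mixed.
Let Firm A play Enter with probability p. Expected payoff against Match: (-5)p + 3(1−p) = −8p + 3; against Undercut: 6p + (-3)(1−p) = 9p − 3.
Setting these equal: −8p + 3 = 9p − 3 ⇒ −17p = -6 ⇒ p = 6/17, and the value is (-8)·(6/17) + 3 = 3/17.
For Firm B: with q = P(Match), equating Enter's and Stay's payoffs gives −11q + 6 = 6q − 3 ⇒ q = 9/17.

6/17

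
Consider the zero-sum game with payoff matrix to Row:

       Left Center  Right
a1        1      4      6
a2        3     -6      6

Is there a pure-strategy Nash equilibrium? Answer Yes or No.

Row minima: a1 → 1, a2 → -6; maximin = 1.
Column maxima: Left → 3, Center → 4, Right → 6; minimax = 3.
1 ≠ 3, so no pure-strategy equilibrium exists.

No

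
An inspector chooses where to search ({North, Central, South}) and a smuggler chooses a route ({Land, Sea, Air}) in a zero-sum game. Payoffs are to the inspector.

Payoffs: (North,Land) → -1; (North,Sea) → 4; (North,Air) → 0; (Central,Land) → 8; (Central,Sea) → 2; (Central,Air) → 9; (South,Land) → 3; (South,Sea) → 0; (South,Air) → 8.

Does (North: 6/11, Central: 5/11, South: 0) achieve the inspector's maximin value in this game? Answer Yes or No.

Yes

Against Land this mix gives (6/11)·(-1) + (5/11)·8 = 34/11.
Against Sea this mix gives (6/11)·4 + (5/11)·2 = 34/11.
Against Air this mix gives (6/11)·0 + (5/11)·9 = 45/11.
All of the smuggler's active replies (Land, Sea) yield 34/11, and no column does worse for the inspector. The mix makes the smuggler indifferent and guarantees 34/11, so it is optimal.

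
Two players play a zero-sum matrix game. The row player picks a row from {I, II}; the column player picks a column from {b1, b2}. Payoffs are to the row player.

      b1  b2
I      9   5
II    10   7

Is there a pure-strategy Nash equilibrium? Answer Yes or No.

Row minima: I → 5, II → 7; maximin = 7.
Column maxima: b1 → 10, b2 → 7; minimax = 7.
maximin = minimax = 7, so a saddle point exists.

Yes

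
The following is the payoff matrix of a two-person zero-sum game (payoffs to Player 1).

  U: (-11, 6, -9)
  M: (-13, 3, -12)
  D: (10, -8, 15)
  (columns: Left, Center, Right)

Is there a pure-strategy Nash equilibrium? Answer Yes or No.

No

Row minima: U → -11, M → -13, D → -8; maximin = -8.
Column maxima: Left → 10, Center → 6, Right → 15; minimax = 6.
-8 ≠ 6, so no pure-strategy equilibrium exists.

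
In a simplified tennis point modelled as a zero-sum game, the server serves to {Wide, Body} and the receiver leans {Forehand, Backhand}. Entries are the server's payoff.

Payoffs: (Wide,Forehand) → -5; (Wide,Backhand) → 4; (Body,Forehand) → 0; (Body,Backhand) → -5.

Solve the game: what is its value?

Row minima: Wide → -5, Body → -5; maximin = -5.
Column maxima: Forehand → 0, Backhand → 4; minimax = 0.
-5 ≠ 0, so there is no saddle point; optimal play is mixed.
Let the server play Wide with probability p. Expected payoff against Forehand: (-5)p + 0(1−p) = −5p; against Backhand: 4p + (-5)(1−p) = 9p − 5.
Setting these equal: −5p = 9p − 5 ⇒ −14p = -5 ⇒ p = 5/14, and the value is (-5)·(5/14) = -25/14.
For the receiver: with q = P(Forehand), equating Wide's and Body's payoffs gives −9q + 4 = 5q − 5 ⇒ q = 9/14.

-25/14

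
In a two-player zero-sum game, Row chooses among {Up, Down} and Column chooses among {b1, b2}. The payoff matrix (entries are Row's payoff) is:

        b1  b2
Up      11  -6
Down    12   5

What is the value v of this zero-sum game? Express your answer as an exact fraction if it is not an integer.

Row minima: Up → -6, Down → 5; maximin = 5.
Column maxima: b1 → 12, b2 → 5; minimax = 5.
Since maximin = minimax = 5, there is a saddle point and the value is 5.

5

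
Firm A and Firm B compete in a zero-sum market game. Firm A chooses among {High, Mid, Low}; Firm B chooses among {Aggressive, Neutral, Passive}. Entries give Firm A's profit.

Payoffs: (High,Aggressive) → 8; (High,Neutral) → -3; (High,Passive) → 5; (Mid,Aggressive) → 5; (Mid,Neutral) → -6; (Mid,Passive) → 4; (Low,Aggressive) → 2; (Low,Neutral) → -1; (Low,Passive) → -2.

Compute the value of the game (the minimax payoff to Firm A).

Row minima: High → -3, Mid → -6, Low → -2; maximin = -2.
Column maxima: Aggressive → 8, Neutral → -1, Passive → 5; minimax = -1.
-2 ≠ -1, so there is no saddle point; optimal play is mixed.
Mid is strictly dominated by High, so Firm A never plays it.
Aggressive is strictly dominated by Neutral (it gives Firm A strictly more in every row), so Firm B never plays it.
On the remaining 2×2 (High, Low vs Neutral, Passive):
Let Firm A play High with probability p. Expected payoff against Neutral: (-3)p + (-1)(1−p) = −2p − 1; against Passive: 5p + (-2)(1−p) = 7p − 2.
Setting these equal: −2p − 1 = 7p − 2 ⇒ −9p = -1 ⇒ p = 1/9, and the value is (-2)·(1/9) − 1 = -11/9.
For Firm B: with q = P(Neutral), equating High's and Low's payoffs gives −8q + 5 = q − 2 ⇒ q = 7/9.

-11/9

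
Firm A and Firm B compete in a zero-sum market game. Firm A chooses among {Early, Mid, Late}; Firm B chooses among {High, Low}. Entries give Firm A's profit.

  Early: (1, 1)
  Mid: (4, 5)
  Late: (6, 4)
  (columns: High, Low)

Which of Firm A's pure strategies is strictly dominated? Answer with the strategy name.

Mid gives a strictly higher payoff than Early against every column: 4 > 1, 5 > 1.
So Early is strictly dominated and Firm A never plays it.

Early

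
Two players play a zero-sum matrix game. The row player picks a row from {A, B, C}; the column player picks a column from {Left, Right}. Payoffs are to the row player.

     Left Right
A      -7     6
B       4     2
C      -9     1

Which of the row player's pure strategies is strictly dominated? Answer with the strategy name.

A gives a strictly higher payoff than C against every column: -7 > -9, 6 > 1.
So C is strictly dominated and the row player never plays it.

C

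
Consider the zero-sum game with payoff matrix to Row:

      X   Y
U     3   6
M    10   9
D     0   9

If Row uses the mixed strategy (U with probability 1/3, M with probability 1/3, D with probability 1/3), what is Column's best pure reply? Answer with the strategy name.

X

If Column plays X, Row's expected payoff is (1/3)·3 + (1/3)·10 + (1/3)·0 = 13/3.
If Column plays Y, Row's expected payoff is (1/3)·6 + (1/3)·9 + (1/3)·9 = 8.
Column minimizes Row's payoff; the smallest is 13/3, so the best response is X.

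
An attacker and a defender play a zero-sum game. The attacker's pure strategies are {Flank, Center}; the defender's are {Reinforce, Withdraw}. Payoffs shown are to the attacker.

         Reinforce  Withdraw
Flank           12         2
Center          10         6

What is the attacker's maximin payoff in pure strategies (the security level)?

6

Row minima: Flank → 2, Center → 6.
The best of these is 6.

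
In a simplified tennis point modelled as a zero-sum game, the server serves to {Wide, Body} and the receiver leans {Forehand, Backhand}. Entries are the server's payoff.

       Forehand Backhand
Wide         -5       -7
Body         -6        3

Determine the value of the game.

-57/11

Row minima: Wide → -7, Body → -6; maximin = -6.
Column maxima: Forehand → -5, Backhand → 3; minimax = -5.
-6 ≠ -5, so there is no saddle point; optimal play is mixed.
Let the server play Wide with probability p. Expected payoff against Forehand: (-5)p + (-6)(1−p) = p − 6; against Backhand: (-7)p + 3(1−p) = −10p + 3.
Setting these equal: p − 6 = −10p + 3 ⇒ 11p = 9 ⇒ p = 9/11, and the value is (1)·(9/11) − 6 = -57/11.
For the receiver: with q = P(Forehand), equating Wide's and Body's payoffs gives 2q − 7 = −9q + 3 ⇒ q = 10/11.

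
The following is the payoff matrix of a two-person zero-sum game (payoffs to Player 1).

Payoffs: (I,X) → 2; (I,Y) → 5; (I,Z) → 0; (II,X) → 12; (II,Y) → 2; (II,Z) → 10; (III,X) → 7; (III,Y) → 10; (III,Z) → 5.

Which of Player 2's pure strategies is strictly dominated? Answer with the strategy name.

Z holds Player 1's payoff strictly below X in every row: 0 < 2, 10 < 12, 5 < 7.
So X is strictly dominated for Player 2.

X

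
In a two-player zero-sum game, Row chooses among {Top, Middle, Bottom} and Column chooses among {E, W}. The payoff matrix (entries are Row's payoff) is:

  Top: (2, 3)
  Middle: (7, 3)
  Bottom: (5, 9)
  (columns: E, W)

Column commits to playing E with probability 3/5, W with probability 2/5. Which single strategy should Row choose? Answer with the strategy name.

Expected payoff of Top: (3/5)·2 + (2/5)·3 = 12/5.
Expected payoff of Middle: (3/5)·7 + (2/5)·3 = 27/5.
Expected payoff of Bottom: (3/5)·5 + (2/5)·9 = 33/5.
The largest is 33/5, so Row's best response is Bottom.

Bottom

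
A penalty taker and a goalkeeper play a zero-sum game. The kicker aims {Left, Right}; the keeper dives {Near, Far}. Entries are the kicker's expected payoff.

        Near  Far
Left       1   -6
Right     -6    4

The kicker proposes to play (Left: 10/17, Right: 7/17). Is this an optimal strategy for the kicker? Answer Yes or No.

Yes

Against Near this mix gives (10/17)·1 + (7/17)·(-6) = -32/17.
Against Far this mix gives (10/17)·(-6) + (7/17)·4 = -32/17.
All of the keeper's active replies (Near, Far) yield -32/17, and no column does worse for the kicker. The mix makes the keeper indifferent and guarantees -32/17, so it is optimal.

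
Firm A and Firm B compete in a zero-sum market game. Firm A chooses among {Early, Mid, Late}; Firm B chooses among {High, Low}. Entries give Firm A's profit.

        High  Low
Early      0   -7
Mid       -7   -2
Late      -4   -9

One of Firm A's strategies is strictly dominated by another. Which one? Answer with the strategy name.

Early gives a strictly higher payoff than Late against every column: 0 > -4, -7 > -9.
So Late is strictly dominated and Firm A never plays it.

Late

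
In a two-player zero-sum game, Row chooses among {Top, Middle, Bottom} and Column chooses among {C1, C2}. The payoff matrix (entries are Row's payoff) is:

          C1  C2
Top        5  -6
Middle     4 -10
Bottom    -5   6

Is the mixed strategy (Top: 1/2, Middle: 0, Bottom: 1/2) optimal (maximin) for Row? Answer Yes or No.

Yes

Against C1 this mix gives (1/2)·5 + (1/2)·(-5) = 0.
Against C2 this mix gives (1/2)·(-6) + (1/2)·6 = 0.
All of Column's active replies (C1, C2) yield 0, and no column does worse for Row. The mix makes Column indifferent and guarantees 0, so it is optimal.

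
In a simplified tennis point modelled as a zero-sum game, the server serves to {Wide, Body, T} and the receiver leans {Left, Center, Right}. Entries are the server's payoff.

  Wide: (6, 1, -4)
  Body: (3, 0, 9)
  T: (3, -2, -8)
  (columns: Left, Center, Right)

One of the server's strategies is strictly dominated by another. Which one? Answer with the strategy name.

Wide gives a strictly higher payoff than T against every column: 6 > 3, 1 > -2, -4 > -8.
So T is strictly dominated and the server never plays it.

T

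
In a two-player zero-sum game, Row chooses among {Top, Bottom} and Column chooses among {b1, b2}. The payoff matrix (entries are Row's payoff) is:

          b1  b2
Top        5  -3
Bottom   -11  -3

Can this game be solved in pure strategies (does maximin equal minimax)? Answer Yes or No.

Row minima: Top → -3, Bottom → -11; maximin = -3.
Column maxima: b1 → 5, b2 → -3; minimax = -3.
maximin = minimax = -3, so a saddle point exists.

Yes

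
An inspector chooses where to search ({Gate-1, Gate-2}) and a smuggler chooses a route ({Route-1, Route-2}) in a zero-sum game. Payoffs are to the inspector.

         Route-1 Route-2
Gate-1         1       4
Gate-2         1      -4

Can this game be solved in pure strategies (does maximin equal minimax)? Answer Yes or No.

Yes

Row minima: Gate-1 → 1, Gate-2 → -4; maximin = 1.
Column maxima: Route-1 → 1, Route-2 → 4; minimax = 1.
maximin = minimax = 1, so a saddle point exists.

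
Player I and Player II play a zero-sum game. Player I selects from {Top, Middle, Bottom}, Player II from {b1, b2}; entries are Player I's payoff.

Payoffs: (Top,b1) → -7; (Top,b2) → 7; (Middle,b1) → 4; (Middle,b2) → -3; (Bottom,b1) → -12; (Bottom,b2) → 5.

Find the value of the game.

1/3

Row minima: Top → -7, Middle → -3, Bottom → -12; maximin = -3.
Column maxima: b1 → 4, b2 → 7; minimax = 4.
-3 ≠ 4, so there is no saddle point; optimal play is mixed.
Bottom is strictly dominated by Top, so Player I never plays it.
On the remaining 2×2 (Top, Middle vs b1, b2):
Let Player I play Top with probability p. Expected payoff against b1: (-7)p + 4(1−p) = −11p + 4; against b2: 7p + (-3)(1−p) = 10p − 3.
Setting these equal: −11p + 4 = 10p − 3 ⇒ −21p = -7 ⇒ p = 1/3, and the value is (-11)·(1/3) + 4 = 1/3.
For Player II: with q = P(b1), equating Top's and Middle's payoffs gives −14q + 7 = 7q − 3 ⇒ q = 10/21.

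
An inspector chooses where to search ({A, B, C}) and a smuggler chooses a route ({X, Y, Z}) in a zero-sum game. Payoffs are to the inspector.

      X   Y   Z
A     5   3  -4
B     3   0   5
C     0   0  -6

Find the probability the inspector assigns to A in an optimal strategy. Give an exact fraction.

5/12

Row minima: A → -4, B → 0, C → -6; maximin = 0.
Column maxima: X → 5, Y → 3, Z → 5; minimax = 3.
0 ≠ 3, so there is no saddle point; optimal play is mixed.
C is strictly dominated by A, so the inspector never plays it.
With C eliminated, X is strictly dominated by Y (it gives the inspector strictly more in every remaining row), so the smuggler never plays it.
On the remaining 2×2 (A, B vs Y, Z):
Let the inspector play A with probability p. Expected payoff against Y: 3p + 0(1−p) = 3p; against Z: (-4)p + 5(1−p) = −9p + 5.
Setting these equal: 3p = −9p + 5 ⇒ 12p = 5 ⇒ p = 5/12, and the value is (3)·(5/12) = 5/4.
For the smuggler: with q = P(Y), equating A's and B's payoffs gives 7q − 4 = −5q + 5 ⇒ q = 3/4.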